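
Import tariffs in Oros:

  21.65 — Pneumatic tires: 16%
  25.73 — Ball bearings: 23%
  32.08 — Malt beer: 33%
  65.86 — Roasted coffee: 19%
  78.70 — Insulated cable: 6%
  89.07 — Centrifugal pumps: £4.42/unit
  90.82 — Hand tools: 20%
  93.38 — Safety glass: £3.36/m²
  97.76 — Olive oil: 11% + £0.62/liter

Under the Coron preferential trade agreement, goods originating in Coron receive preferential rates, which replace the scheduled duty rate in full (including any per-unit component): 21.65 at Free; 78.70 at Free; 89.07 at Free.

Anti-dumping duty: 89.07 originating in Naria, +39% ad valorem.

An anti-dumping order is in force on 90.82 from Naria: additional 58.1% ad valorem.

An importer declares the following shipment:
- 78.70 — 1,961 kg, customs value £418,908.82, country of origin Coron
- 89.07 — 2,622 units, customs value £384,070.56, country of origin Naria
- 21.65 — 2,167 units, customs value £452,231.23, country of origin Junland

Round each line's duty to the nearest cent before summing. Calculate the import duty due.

£233,733.76

Line 1 (78.70, Coron, 1,961 kg, £418,908.82):
Base rate for 78.70 is 6%.
Origin Coron qualifies under the Oros–Coron agreement and 78.70 is covered: preferential rate Free applies instead.
Duty = £418,908.82 × 0% = £0.00.
Line 2 (89.07, Naria, 2,622 units, £384,070.56):
Base rate for 89.07 is £4.42/unit.
89.07 has an FTA preferential rate, but origin Naria is not Coron; base rate stands.
Additional duty on 89.07 from Naria: +39% ad valorem. Applied ad valorem rate = 39%.
Duty = £384,070.56 × 39% + 2,622 × £4.42 = £161,376.76.
Line 3 (21.65, Junland, 2,167 units, £452,231.23):
Base rate for 21.65 is 16%.
21.65 has an FTA preferential rate, but origin Junland is not Coron; base rate stands.
Duty = £452,231.23 × 16% = £72,357.00.
Total = £0.00 + £161,376.76 + £72,357.00 = £233,733.76.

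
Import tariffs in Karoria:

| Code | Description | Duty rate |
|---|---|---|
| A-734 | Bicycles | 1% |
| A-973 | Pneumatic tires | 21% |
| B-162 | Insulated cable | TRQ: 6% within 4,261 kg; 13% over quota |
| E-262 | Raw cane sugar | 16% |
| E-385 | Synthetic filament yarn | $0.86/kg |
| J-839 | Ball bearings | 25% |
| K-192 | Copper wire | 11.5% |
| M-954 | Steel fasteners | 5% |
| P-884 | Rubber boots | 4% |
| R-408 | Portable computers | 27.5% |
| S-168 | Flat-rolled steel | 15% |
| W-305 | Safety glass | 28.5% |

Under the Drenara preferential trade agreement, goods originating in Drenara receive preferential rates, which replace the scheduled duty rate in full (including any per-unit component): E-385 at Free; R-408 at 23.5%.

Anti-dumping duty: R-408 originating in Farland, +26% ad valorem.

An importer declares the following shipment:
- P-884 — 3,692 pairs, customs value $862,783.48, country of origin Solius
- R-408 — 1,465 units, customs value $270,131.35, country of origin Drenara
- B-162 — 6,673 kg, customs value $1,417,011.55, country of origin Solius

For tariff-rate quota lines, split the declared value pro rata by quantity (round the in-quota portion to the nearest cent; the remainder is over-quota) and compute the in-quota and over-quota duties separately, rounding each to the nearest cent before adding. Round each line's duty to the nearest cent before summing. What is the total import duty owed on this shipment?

Line 1 (P-884, Solius, 3,692 pairs, $862,783.48):
Base rate for P-884 is 4%.
Duty = $862,783.48 × 4% = $34,511.34.
Line 2 (R-408, Drenara, 1,465 units, $270,131.35):
Base rate for R-408 is 27.5%.
Origin Drenara qualifies under the Karoria–Drenara agreement and R-408 is covered: preferential rate 23.5% applies instead.
The additional-duty order on R-408 targets Farland, not Drenara; it does not apply.
Duty = $270,131.35 × 23.5% = $63,480.87.
Line 3 (B-162, Solius, 6,673 kg, $1,417,011.55):
Code B-162 is under a tariff-rate quota (threshold 4,261 kg). In-quota: 4,261 kg at 6%; over-quota: 2,412 kg at 13%.
Pro-rata value split: in-quota = $1,417,011.55 × 4,261/6,673 = $904,823.35; over-quota = $1,417,011.55 − $904,823.35 = $512,188.20.
In-quota duty = $904,823.35 × 6% = $54,289.40. Over-quota duty = $512,188.20 × 13% = $66,584.47.
Line duty = $54,289.40 + $66,584.47 = $120,873.87.
Total = $34,511.34 + $63,480.87 + $120,873.87 = $218,866.08.

$218,866.08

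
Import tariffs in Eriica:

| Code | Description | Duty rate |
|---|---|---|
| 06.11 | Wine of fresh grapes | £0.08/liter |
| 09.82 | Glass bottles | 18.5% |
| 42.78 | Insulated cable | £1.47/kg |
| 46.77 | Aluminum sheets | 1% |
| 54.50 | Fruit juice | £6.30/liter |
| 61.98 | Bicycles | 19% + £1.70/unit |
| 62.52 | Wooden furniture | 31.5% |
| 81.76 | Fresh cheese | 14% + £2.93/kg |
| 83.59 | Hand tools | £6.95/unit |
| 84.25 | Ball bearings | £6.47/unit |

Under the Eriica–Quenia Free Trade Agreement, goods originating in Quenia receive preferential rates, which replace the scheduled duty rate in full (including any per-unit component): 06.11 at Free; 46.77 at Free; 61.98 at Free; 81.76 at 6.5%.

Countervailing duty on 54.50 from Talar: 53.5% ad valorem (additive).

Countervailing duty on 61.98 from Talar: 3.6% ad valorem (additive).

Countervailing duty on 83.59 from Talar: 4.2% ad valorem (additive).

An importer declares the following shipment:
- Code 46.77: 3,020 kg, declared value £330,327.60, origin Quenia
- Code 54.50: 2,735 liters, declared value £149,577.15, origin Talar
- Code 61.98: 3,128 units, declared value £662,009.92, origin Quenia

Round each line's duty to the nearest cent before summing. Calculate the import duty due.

£97,254.28

Line 1 (46.77, Quenia, 3,020 kg, £330,327.60):
Base rate for 46.77 is 1%.
Origin Quenia qualifies under the Eriica–Quenia agreement and 46.77 is covered: preferential rate Free applies instead.
Duty = £330,327.60 × 0% = £0.00.
Line 2 (54.50, Talar, 2,735 liters, £149,577.15):
Base rate for 54.50 is £6.30/liter.
Additional duty on 54.50 from Talar: +53.5% ad valorem. Applied ad valorem rate = 53.5%.
Duty = £149,577.15 × 53.5% + 2,735 × £6.30 = £97,254.28.
Line 3 (61.98, Quenia, 3,128 units, £662,009.92):
Base rate for 61.98 is 19% + £1.70/unit.
Origin Quenia qualifies under the Eriica–Quenia agreement and 61.98 is covered: preferential rate Free applies instead.
The additional-duty order on 61.98 targets Talar, not Quenia; it does not apply.
Duty = £662,009.92 × 0% = £0.00.
Total = £0.00 + £97,254.28 + £0.00 = £97,254.28.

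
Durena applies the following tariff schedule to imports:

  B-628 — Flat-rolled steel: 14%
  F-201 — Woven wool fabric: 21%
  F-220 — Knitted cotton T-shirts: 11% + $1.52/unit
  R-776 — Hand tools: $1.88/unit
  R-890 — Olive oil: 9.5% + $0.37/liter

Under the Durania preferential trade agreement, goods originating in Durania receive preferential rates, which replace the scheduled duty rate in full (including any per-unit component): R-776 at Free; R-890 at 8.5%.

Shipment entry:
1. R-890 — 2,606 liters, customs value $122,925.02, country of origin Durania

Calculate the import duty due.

$10,448.63

Line 1 (R-890, Durania, 2,606 liters, $122,925.02):
Base rate for R-890 is 9.5% + $0.37/liter.
Origin Durania qualifies under the Durena–Durania agreement and R-890 is covered: preferential rate 8.5% applies instead.
Duty = $122,925.02 × 8.5% = $10,448.63.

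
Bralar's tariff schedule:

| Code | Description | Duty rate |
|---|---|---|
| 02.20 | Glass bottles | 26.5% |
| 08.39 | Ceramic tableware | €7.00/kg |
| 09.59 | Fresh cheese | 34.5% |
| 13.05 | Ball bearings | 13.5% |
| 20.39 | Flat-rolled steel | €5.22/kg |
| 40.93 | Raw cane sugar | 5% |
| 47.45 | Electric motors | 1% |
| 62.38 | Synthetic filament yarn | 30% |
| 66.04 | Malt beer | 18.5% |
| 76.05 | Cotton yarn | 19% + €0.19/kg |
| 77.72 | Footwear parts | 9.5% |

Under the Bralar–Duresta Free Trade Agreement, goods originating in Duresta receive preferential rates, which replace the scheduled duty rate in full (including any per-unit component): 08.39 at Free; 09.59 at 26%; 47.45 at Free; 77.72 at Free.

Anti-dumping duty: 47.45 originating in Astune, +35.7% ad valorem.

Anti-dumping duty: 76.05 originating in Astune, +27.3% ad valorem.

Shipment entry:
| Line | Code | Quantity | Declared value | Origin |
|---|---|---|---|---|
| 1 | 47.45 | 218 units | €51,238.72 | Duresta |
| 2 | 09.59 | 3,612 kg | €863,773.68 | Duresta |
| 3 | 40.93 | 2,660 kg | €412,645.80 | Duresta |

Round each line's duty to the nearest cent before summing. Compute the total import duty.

€245,213.45

Line 1 (47.45, Duresta, 218 units, €51,238.72):
Base rate for 47.45 is 1%.
Origin Duresta qualifies under the Bralar–Duresta agreement and 47.45 is covered: preferential rate Free applies instead.
The additional-duty order on 47.45 targets Astune, not Duresta; it does not apply.
Duty = €51,238.72 × 0% = €0.00.
Line 2 (09.59, Duresta, 3,612 kg, €863,773.68):
Base rate for 09.59 is 34.5%.
Origin Duresta qualifies under the Bralar–Duresta agreement and 09.59 is covered: preferential rate 26% applies instead.
Duty = €863,773.68 × 26% = €224,581.16.
Line 3 (40.93, Duresta, 2,660 kg, €412,645.80):
Base rate for 40.93 is 5%.
Origin Duresta is the FTA partner but 40.93 is not on the preference list; base rate stands.
Duty = €412,645.80 × 5% = €20,632.29.
Total = €0.00 + €224,581.16 + €20,632.29 = €245,213.45.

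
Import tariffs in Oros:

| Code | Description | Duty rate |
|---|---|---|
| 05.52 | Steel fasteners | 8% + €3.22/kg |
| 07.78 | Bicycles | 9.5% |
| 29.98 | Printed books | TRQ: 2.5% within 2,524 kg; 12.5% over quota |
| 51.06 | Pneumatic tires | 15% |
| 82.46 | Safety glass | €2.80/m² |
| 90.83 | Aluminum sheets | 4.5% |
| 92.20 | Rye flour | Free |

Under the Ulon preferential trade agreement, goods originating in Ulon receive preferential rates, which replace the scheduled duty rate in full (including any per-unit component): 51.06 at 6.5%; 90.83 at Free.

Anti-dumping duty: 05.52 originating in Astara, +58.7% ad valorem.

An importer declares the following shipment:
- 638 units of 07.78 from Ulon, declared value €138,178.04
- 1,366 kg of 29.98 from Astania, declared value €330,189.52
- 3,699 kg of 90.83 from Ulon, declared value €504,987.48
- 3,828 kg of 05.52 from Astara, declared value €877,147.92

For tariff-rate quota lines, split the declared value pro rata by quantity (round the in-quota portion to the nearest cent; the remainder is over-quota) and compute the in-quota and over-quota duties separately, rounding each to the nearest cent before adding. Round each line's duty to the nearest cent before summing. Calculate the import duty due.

€618,765.47

Line 1 (07.78, Ulon, 638 units, €138,178.04):
Base rate for 07.78 is 9.5%.
Origin Ulon is the FTA partner but 07.78 is not on the preference list; base rate stands.
Duty = €138,178.04 × 9.5% = €13,126.91.
Line 2 (29.98, Astania, 1,366 kg, €330,189.52):
Code 29.98 is under a tariff-rate quota (threshold 2,524 kg). Quantity 1,366 kg is within the quota, so the in-quota rate 2.5% applies to the full value.
Duty = €330,189.52 × 2.5% = €8,254.74.
Line 3 (90.83, Ulon, 3,699 kg, €504,987.48):
Base rate for 90.83 is 4.5%.
Origin Ulon qualifies under the Oros–Ulon agreement and 90.83 is covered: preferential rate Free applies instead.
Duty = €504,987.48 × 0% = €0.00.
Line 4 (05.52, Astara, 3,828 kg, €877,147.92):
Base rate for 05.52 is 8% + €3.22/kg.
Additional duty on 05.52 from Astara: +58.7%. Applied ad valorem rate: 8% + 58.7% = 66.7%.
Duty = €877,147.92 × 66.7% + 3,828 × €3.22 = €597,383.82.
Total = €13,126.91 + €8,254.74 + €0.00 + €597,383.82 = €618,765.47.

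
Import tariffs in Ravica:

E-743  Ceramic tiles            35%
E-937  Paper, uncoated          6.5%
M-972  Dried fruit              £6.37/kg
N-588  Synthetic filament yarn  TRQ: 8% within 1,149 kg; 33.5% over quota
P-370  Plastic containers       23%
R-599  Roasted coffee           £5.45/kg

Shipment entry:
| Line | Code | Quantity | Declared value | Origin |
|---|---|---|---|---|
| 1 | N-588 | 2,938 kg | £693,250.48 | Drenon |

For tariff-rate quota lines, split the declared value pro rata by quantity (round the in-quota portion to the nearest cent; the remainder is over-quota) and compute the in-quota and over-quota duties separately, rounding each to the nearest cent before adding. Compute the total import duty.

Line 1 (N-588, Drenon, 2,938 kg, £693,250.48):
Code N-588 is under a tariff-rate quota (threshold 1,149 kg). In-quota: 1,149 kg at 8%; over-quota: 1,789 kg at 33.5%.
Pro-rata value split: in-quota = £693,250.48 × 1,149/2,938 = £271,118.04; over-quota = £693,250.48 − £271,118.04 = £422,132.44.
In-quota duty = £271,118.04 × 8% = £21,689.44. Over-quota duty = £422,132.44 × 33.5% = £141,414.37.
Line duty = £21,689.44 + £141,414.37 = £163,103.81.

£163,103.81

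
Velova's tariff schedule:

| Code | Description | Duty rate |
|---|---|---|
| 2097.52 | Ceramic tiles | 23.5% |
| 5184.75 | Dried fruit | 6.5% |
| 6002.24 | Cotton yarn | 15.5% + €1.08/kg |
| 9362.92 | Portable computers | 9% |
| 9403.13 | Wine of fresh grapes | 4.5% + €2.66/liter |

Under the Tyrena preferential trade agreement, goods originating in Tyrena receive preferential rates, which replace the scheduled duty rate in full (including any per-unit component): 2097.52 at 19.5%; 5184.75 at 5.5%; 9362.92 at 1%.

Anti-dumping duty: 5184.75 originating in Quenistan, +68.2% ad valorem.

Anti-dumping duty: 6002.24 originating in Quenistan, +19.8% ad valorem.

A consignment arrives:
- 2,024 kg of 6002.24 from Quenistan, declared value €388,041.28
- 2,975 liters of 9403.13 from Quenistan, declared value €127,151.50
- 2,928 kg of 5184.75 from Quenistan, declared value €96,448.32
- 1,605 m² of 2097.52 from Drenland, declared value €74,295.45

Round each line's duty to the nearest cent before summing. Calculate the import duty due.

€242,306.14

Line 1 (6002.24, Quenistan, 2,024 kg, €388,041.28):
Base rate for 6002.24 is 15.5% + €1.08/kg.
Additional duty on 6002.24 from Quenistan: +19.8%. Applied ad valorem rate: 15.5% + 19.8% = 35.3%.
Duty = €388,041.28 × 35.3% + 2,024 × €1.08 = €139,164.49.
Line 2 (9403.13, Quenistan, 2,975 liters, €127,151.50):
Base rate for 9403.13 is 4.5% + €2.66/liter.
Duty = €127,151.50 × 4.5% + 2,975 × €2.66 = €13,635.32.
Line 3 (5184.75, Quenistan, 2,928 kg, €96,448.32):
Base rate for 5184.75 is 6.5%.
5184.75 has an FTA preferential rate, but origin Quenistan is not Tyrena; base rate stands.
Additional duty on 5184.75 from Quenistan: +68.2%. Applied ad valorem rate: 6.5% + 68.2% = 74.7%.
Duty = €96,448.32 × 74.7% = €72,046.90.
Line 4 (2097.52, Drenland, 1,605 m², €74,295.45):
Base rate for 2097.52 is 23.5%.
2097.52 has an FTA preferential rate, but origin Drenland is not Tyrena; base rate stands.
Duty = €74,295.45 × 23.5% = €17,459.43.
Total = €139,164.49 + €13,635.32 + €72,046.90 + €17,459.43 = €242,306.14.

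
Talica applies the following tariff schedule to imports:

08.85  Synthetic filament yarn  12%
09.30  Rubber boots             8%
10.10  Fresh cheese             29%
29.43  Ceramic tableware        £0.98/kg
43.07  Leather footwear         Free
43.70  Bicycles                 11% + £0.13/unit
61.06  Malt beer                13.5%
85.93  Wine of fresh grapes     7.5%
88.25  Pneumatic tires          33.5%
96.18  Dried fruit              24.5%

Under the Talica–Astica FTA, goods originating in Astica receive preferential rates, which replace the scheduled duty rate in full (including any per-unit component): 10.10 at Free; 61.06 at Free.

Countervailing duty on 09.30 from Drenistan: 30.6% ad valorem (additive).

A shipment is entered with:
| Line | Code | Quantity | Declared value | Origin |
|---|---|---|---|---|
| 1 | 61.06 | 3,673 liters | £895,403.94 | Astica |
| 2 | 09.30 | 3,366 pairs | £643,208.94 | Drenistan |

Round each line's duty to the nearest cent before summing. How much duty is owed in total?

£248,278.65

Line 1 (61.06, Astica, 3,673 liters, £895,403.94):
Base rate for 61.06 is 13.5%.
Origin Astica qualifies under the Talica–Astica agreement and 61.06 is covered: preferential rate Free applies instead.
Duty = £895,403.94 × 0% = £0.00.
Line 2 (09.30, Drenistan, 3,366 pairs, £643,208.94):
Base rate for 09.30 is 8%.
Additional duty on 09.30 from Drenistan: +30.6%. Applied ad valorem rate: 8% + 30.6% = 38.6%.
Duty = £643,208.94 × 38.6% = £248,278.65.
Total = £0.00 + £248,278.65 = £248,278.65.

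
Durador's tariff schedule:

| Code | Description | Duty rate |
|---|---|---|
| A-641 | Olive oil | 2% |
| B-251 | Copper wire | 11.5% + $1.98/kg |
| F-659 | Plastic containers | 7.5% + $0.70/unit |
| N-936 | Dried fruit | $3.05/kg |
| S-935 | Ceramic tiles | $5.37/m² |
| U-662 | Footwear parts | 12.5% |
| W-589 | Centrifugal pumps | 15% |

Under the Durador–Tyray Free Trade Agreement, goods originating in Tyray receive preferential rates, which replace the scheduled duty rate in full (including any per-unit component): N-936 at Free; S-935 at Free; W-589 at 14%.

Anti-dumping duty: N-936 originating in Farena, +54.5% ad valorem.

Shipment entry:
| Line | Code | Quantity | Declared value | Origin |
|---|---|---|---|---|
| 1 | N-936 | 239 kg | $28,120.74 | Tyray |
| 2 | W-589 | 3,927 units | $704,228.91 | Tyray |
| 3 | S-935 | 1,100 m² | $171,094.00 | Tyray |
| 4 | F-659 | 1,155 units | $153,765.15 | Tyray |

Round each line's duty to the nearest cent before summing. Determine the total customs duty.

$110,932.94

Line 1 (N-936, Tyray, 239 kg, $28,120.74):
Base rate for N-936 is $3.05/kg.
Origin Tyray qualifies under the Durador–Tyray agreement and N-936 is covered: preferential rate Free applies instead.
The additional-duty order on N-936 targets Farena, not Tyray; it does not apply.
Duty = $28,120.74 × 0% = $0.00.
Line 2 (W-589, Tyray, 3,927 units, $704,228.91):
Base rate for W-589 is 15%.
Origin Tyray qualifies under the Durador–Tyray agreement and W-589 is covered: preferential rate 14% applies instead.
Duty = $704,228.91 × 14% = $98,592.05.
Line 3 (S-935, Tyray, 1,100 m², $171,094.00):
Base rate for S-935 is $5.37/m².
Origin Tyray qualifies under the Durador–Tyray agreement and S-935 is covered: preferential rate Free applies instead.
Duty = $171,094.00 × 0% = $0.00.
Line 4 (F-659, Tyray, 1,155 units, $153,765.15):
Base rate for F-659 is 7.5% + $0.70/unit.
Origin Tyray is the FTA partner but F-659 is not on the preference list; base rate stands.
Duty = $153,765.15 × 7.5% + 1,155 × $0.70 = $12,340.89.
Total = $0.00 + $98,592.05 + $0.00 + $12,340.89 = $110,932.94.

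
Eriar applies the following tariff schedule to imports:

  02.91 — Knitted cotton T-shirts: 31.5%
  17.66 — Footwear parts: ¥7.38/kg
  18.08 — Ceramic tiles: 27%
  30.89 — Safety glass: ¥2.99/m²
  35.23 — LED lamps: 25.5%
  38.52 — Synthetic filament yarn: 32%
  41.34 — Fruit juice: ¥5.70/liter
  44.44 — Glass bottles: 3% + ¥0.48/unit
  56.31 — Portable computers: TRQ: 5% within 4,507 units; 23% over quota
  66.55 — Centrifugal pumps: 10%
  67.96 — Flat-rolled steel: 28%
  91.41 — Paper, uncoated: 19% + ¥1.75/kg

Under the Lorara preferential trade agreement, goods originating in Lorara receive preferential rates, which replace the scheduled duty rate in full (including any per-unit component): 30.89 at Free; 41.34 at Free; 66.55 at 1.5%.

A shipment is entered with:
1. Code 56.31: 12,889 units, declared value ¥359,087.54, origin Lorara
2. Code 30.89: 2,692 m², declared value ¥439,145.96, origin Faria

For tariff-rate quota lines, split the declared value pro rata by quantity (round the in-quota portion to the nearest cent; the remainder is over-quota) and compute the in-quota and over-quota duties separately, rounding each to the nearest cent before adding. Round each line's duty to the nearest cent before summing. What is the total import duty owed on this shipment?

Line 1 (56.31, Lorara, 12,889 units, ¥359,087.54):
Code 56.31 is under a tariff-rate quota (threshold 4,507 units). In-quota: 4,507 units at 5%; over-quota: 8,382 units at 23%.
Pro-rata value split: in-quota = ¥359,087.54 × 4,507/12,889 = ¥125,565.02; over-quota = ¥359,087.54 − ¥125,565.02 = ¥233,522.52.
In-quota duty = ¥125,565.02 × 5% = ¥6,278.25. Over-quota duty = ¥233,522.52 × 23% = ¥53,710.18.
Line duty = ¥6,278.25 + ¥53,710.18 = ¥59,988.43.
Line 2 (30.89, Faria, 2,692 m², ¥439,145.96):
Base rate for 30.89 is ¥2.99/m².
30.89 has an FTA preferential rate, but origin Faria is not Lorara; base rate stands.
Duty = 2,692 × ¥2.99 = ¥8,049.08.
Total = ¥59,988.43 + ¥8,049.08 = ¥68,037.51.

¥68,037.51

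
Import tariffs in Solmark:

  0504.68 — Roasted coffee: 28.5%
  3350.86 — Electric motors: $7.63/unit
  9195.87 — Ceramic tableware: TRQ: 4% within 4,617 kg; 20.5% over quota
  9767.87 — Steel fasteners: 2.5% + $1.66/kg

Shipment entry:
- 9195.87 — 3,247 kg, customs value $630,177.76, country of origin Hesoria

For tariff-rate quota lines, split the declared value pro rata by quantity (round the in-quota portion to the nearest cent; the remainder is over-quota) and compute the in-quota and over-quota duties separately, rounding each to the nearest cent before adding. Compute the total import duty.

Line 1 (9195.87, Hesoria, 3,247 kg, $630,177.76):
Code 9195.87 is under a tariff-rate quota (threshold 4,617 kg). Quantity 3,247 kg is within the quota, so the in-quota rate 4% applies to the full value.
Duty = $630,177.76 × 4% = $25,207.11.

$25,207.11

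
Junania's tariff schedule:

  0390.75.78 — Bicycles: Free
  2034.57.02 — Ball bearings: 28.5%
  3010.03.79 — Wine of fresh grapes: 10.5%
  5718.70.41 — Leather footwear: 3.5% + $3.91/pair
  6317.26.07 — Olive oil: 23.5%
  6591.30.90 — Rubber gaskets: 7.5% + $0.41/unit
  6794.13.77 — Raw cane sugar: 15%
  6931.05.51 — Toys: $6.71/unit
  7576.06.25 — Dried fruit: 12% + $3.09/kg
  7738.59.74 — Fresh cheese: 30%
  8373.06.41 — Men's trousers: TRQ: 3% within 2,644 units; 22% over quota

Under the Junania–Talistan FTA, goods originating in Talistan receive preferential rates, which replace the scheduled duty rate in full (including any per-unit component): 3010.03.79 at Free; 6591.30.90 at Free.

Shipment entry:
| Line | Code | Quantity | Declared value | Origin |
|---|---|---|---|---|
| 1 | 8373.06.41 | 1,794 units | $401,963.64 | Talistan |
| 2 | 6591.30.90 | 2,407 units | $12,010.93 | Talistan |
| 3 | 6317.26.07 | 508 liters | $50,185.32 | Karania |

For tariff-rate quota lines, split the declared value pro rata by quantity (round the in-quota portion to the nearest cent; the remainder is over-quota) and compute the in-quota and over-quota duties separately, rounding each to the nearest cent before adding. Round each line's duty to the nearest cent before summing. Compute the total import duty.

Line 1 (8373.06.41, Talistan, 1,794 units, $401,963.64):
Code 8373.06.41 is under a tariff-rate quota (threshold 2,644 units). Quantity 1,794 units is within the quota, so the in-quota rate 3% applies to the full value.
Duty = $401,963.64 × 3% = $12,058.91.
Line 2 (6591.30.90, Talistan, 2,407 units, $12,010.93):
Base rate for 6591.30.90 is 7.5% + $0.41/unit.
Origin Talistan qualifies under the Junania–Talistan agreement and 6591.30.90 is covered: preferential rate Free applies instead.
Duty = $12,010.93 × 0% = $0.00.
Line 3 (6317.26.07, Karania, 508 liters, $50,185.32):
Base rate for 6317.26.07 is 23.5%.
Duty = $50,185.32 × 23.5% = $11,793.55.
Total = $12,058.91 + $0.00 + $11,793.55 = $23,852.46.

$23,852.46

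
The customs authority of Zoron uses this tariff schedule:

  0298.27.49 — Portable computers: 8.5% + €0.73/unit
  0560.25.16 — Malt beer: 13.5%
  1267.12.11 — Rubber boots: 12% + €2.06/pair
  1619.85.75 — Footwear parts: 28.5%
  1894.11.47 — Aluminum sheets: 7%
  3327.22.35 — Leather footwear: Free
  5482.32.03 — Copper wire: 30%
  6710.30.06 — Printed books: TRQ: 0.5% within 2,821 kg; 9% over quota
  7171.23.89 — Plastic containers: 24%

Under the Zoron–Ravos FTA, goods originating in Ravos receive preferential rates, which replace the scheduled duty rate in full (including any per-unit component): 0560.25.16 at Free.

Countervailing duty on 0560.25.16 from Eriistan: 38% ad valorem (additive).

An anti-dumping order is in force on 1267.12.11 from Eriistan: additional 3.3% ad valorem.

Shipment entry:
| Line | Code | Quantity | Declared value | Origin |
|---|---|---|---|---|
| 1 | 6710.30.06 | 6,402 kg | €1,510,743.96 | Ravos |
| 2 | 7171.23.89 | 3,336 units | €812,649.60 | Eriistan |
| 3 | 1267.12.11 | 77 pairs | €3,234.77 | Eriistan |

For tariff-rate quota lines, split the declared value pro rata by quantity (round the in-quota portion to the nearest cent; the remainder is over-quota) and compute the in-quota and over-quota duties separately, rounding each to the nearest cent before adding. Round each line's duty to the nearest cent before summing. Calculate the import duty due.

Line 1 (6710.30.06, Ravos, 6,402 kg, €1,510,743.96):
Code 6710.30.06 is under a tariff-rate quota (threshold 2,821 kg). In-quota: 2,821 kg at 0.5%; over-quota: 3,581 kg at 9%.
Pro-rata value split: in-quota = €1,510,743.96 × 2,821/6,402 = €665,699.58; over-quota = €1,510,743.96 − €665,699.58 = €845,044.38.
In-quota duty = €665,699.58 × 0.5% = €3,328.50. Over-quota duty = €845,044.38 × 9% = €76,053.99.
Line duty = €3,328.50 + €76,053.99 = €79,382.49.
Line 2 (7171.23.89, Eriistan, 3,336 units, €812,649.60):
Base rate for 7171.23.89 is 24%.
Duty = €812,649.60 × 24% = €195,035.90.
Line 3 (1267.12.11, Eriistan, 77 pairs, €3,234.77):
Base rate for 1267.12.11 is 12% + €2.06/pair.
Additional duty on 1267.12.11 from Eriistan: +3.3%. Applied ad valorem rate: 12% + 3.3% = 15.3%.
Duty = €3,234.77 × 15.3% + 77 × €2.06 = €653.54.
Total = €79,382.49 + €195,035.90 + €653.54 = €275,071.93.

€275,071.93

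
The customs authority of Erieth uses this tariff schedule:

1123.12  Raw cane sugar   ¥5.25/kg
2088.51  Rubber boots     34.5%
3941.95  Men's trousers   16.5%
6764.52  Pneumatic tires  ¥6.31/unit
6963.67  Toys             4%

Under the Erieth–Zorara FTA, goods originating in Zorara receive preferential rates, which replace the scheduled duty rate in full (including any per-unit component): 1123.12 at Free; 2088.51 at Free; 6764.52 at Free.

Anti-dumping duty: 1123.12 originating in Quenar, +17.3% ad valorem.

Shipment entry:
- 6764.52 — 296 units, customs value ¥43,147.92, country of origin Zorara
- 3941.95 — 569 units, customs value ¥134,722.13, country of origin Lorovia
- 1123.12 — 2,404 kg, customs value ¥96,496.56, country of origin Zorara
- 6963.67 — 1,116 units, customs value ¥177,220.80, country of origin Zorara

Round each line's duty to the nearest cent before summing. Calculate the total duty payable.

Line 1 (6764.52, Zorara, 296 units, ¥43,147.92):
Base rate for 6764.52 is ¥6.31/unit.
Origin Zorara qualifies under the Erieth–Zorara agreement and 6764.52 is covered: preferential rate Free applies instead.
Duty = ¥43,147.92 × 0% = ¥0.00.
Line 2 (3941.95, Lorovia, 569 units, ¥134,722.13):
Base rate for 3941.95 is 16.5%.
Duty = ¥134,722.13 × 16.5% = ¥22,229.15.
Line 3 (1123.12, Zorara, 2,404 kg, ¥96,496.56):
Base rate for 1123.12 is ¥5.25/kg.
Origin Zorara qualifies under the Erieth–Zorara agreement and 1123.12 is covered: preferential rate Free applies instead.
The additional-duty order on 1123.12 targets Quenar, not Zorara; it does not apply.
Duty = ¥96,496.56 × 0% = ¥0.00.
Line 4 (6963.67, Zorara, 1,116 units, ¥177,220.80):
Base rate for 6963.67 is 4%.
Origin Zorara is the FTA partner but 6963.67 is not on the preference list; base rate stands.
Duty = ¥177,220.80 × 4% = ¥7,088.83.
Total = ¥0.00 + ¥22,229.15 + ¥0.00 + ¥7,088.83 = ¥29,317.98.

¥29,317.98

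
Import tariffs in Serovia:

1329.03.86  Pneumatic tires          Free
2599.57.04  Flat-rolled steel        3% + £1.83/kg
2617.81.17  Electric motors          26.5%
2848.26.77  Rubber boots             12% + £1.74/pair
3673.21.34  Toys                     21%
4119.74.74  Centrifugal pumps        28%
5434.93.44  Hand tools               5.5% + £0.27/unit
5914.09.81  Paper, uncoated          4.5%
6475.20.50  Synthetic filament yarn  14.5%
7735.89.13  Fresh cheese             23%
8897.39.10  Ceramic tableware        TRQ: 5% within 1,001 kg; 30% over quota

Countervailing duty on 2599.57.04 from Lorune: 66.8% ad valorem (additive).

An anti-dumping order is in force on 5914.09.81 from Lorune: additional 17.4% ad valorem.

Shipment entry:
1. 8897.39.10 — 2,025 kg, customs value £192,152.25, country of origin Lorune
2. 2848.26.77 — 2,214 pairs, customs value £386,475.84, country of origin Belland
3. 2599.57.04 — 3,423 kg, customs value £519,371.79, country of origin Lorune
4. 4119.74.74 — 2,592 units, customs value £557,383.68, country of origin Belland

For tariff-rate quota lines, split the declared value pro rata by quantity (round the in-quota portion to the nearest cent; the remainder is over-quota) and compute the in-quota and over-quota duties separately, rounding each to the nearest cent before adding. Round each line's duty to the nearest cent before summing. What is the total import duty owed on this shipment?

£608,981.94

Line 1 (8897.39.10, Lorune, 2,025 kg, £192,152.25):
Code 8897.39.10 is under a tariff-rate quota (threshold 1,001 kg). In-quota: 1,001 kg at 5%; over-quota: 1,024 kg at 30%.
Pro-rata value split: in-quota = £192,152.25 × 1,001/2,025 = £94,984.89; over-quota = £192,152.25 − £94,984.89 = £97,167.36.
In-quota duty = £94,984.89 × 5% = £4,749.24. Over-quota duty = £97,167.36 × 30% = £29,150.21.
Line duty = £4,749.24 + £29,150.21 = £33,899.45.
Line 2 (2848.26.77, Belland, 2,214 pairs, £386,475.84):
Base rate for 2848.26.77 is 12% + £1.74/pair.
Duty = £386,475.84 × 12% + 2,214 × £1.74 = £50,229.46.
Line 3 (2599.57.04, Lorune, 3,423 kg, £519,371.79):
Base rate for 2599.57.04 is 3% + £1.83/kg.
Additional duty on 2599.57.04 from Lorune: +66.8%. Applied ad valorem rate: 3% + 66.8% = 69.8%.
Duty = £519,371.79 × 69.8% + 3,423 × £1.83 = £368,785.60.
Line 4 (4119.74.74, Belland, 2,592 units, £557,383.68):
Base rate for 4119.74.74 is 28%.
Duty = £557,383.68 × 28% = £156,067.43.
Total = £33,899.45 + £50,229.46 + £368,785.60 + £156,067.43 = £608,981.94.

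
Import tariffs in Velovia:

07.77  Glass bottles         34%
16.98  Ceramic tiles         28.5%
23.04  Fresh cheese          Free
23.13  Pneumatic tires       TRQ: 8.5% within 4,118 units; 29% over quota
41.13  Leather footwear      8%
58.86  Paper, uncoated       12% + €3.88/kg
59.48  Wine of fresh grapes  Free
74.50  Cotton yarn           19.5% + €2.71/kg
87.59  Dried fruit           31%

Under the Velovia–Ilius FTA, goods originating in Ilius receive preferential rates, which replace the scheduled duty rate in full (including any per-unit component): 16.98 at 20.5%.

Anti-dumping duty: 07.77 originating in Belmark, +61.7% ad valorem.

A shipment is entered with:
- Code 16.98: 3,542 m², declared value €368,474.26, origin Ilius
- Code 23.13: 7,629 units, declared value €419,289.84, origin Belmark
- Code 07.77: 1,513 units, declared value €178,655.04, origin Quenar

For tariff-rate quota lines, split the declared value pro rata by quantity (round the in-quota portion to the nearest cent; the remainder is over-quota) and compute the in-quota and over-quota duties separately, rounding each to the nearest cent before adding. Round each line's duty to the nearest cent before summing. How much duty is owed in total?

Line 1 (16.98, Ilius, 3,542 m², €368,474.26):
Base rate for 16.98 is 28.5%.
Origin Ilius qualifies under the Velovia–Ilius agreement and 16.98 is covered: preferential rate 20.5% applies instead.
Duty = €368,474.26 × 20.5% = €75,537.22.
Line 2 (23.13, Belmark, 7,629 units, €419,289.84):
Code 23.13 is under a tariff-rate quota (threshold 4,118 units). In-quota: 4,118 units at 8.5%; over-quota: 3,511 units at 29%.
Pro-rata value split: in-quota = €419,289.84 × 4,118/7,629 = €226,325.28; over-quota = €419,289.84 − €226,325.28 = €192,964.56.
In-quota duty = €226,325.28 × 8.5% = €19,237.65. Over-quota duty = €192,964.56 × 29% = €55,959.72.
Line duty = €19,237.65 + €55,959.72 = €75,197.37.
Line 3 (07.77, Quenar, 1,513 units, €178,655.04):
Base rate for 07.77 is 34%.
The additional-duty order on 07.77 targets Belmark, not Quenar; it does not apply.
Duty = €178,655.04 × 34% = €60,742.71.
Total = €75,537.22 + €75,197.37 + €60,742.71 = €211,477.30.

€211,477.30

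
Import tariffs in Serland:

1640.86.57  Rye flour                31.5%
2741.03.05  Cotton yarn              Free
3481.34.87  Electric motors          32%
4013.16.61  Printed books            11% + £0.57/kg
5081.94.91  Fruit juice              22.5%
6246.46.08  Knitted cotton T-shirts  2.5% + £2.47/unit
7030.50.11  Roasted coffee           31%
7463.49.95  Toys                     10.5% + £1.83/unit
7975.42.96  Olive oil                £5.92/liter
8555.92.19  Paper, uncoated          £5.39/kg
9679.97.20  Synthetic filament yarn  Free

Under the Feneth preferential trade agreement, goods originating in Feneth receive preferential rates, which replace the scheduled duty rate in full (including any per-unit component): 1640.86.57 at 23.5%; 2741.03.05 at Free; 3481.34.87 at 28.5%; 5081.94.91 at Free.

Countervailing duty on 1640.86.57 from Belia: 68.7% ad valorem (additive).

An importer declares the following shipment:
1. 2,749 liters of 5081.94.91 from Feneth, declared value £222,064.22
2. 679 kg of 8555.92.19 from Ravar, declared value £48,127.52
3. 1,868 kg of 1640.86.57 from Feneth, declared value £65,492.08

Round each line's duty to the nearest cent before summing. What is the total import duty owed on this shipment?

Line 1 (5081.94.91, Feneth, 2,749 liters, £222,064.22):
Base rate for 5081.94.91 is 22.5%.
Origin Feneth qualifies under the Serland–Feneth agreement and 5081.94.91 is covered: preferential rate Free applies instead.
Duty = £222,064.22 × 0% = £0.00.
Line 2 (8555.92.19, Ravar, 679 kg, £48,127.52):
Base rate for 8555.92.19 is £5.39/kg.
Duty = 679 × £5.39 = £3,659.81.
Line 3 (1640.86.57, Feneth, 1,868 kg, £65,492.08):
Base rate for 1640.86.57 is 31.5%.
Origin Feneth qualifies under the Serland–Feneth agreement and 1640.86.57 is covered: preferential rate 23.5% applies instead.
The additional-duty order on 1640.86.57 targets Belia, not Feneth; it does not apply.
Duty = £65,492.08 × 23.5% = £15,390.64.
Total = £0.00 + £3,659.81 + £15,390.64 = £19,050.45.

£19,050.45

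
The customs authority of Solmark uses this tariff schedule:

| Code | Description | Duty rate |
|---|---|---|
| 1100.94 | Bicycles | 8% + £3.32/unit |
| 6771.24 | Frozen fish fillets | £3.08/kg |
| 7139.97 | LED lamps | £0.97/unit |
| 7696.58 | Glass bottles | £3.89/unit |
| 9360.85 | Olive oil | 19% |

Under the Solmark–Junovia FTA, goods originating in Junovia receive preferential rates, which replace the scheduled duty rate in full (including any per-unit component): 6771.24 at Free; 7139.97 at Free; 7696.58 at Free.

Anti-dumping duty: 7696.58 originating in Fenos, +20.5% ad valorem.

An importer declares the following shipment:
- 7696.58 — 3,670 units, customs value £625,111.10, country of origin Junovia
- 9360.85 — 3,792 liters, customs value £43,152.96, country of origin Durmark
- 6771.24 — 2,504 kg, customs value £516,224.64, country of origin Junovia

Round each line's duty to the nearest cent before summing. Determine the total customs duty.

£8,199.06

Line 1 (7696.58, Junovia, 3,670 units, £625,111.10):
Base rate for 7696.58 is £3.89/unit.
Origin Junovia qualifies under the Solmark–Junovia agreement and 7696.58 is covered: preferential rate Free applies instead.
The additional-duty order on 7696.58 targets Fenos, not Junovia; it does not apply.
Duty = £625,111.10 × 0% = £0.00.
Line 2 (9360.85, Durmark, 3,792 liters, £43,152.96):
Base rate for 9360.85 is 19%.
Duty = £43,152.96 × 19% = £8,199.06.
Line 3 (6771.24, Junovia, 2,504 kg, £516,224.64):
Base rate for 6771.24 is £3.08/kg.
Origin Junovia qualifies under the Solmark–Junovia agreement and 6771.24 is covered: preferential rate Free applies instead.
Duty = £516,224.64 × 0% = £0.00.
Total = £0.00 + £8,199.06 + £0.00 = £8,199.06.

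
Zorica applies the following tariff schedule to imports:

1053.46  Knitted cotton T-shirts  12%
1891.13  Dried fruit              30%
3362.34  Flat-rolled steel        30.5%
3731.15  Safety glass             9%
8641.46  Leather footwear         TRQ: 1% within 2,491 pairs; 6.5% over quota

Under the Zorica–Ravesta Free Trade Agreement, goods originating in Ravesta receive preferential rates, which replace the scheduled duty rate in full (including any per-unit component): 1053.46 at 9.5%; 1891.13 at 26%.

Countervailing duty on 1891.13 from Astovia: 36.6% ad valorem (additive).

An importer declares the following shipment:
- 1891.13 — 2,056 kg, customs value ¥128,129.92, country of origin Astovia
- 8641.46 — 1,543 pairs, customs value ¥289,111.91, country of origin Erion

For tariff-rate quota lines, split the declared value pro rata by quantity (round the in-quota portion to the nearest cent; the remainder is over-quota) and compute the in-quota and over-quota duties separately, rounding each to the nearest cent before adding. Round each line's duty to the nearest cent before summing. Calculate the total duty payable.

¥88,225.65

Line 1 (1891.13, Astovia, 2,056 kg, ¥128,129.92):
Base rate for 1891.13 is 30%.
1891.13 has an FTA preferential rate, but origin Astovia is not Ravesta; base rate stands.
Additional duty on 1891.13 from Astovia: +36.6%. Applied ad valorem rate: 30% + 36.6% = 66.6%.
Duty = ¥128,129.92 × 66.6% = ¥85,334.53.
Line 2 (8641.46, Erion, 1,543 pairs, ¥289,111.91):
Code 8641.46 is under a tariff-rate quota (threshold 2,491 pairs). Quantity 1,543 pairs is within the quota, so the in-quota rate 1% applies to the full value.
Duty = ¥289,111.91 × 1% = ¥2,891.12.
Total = ¥85,334.53 + ¥2,891.12 = ¥88,225.65.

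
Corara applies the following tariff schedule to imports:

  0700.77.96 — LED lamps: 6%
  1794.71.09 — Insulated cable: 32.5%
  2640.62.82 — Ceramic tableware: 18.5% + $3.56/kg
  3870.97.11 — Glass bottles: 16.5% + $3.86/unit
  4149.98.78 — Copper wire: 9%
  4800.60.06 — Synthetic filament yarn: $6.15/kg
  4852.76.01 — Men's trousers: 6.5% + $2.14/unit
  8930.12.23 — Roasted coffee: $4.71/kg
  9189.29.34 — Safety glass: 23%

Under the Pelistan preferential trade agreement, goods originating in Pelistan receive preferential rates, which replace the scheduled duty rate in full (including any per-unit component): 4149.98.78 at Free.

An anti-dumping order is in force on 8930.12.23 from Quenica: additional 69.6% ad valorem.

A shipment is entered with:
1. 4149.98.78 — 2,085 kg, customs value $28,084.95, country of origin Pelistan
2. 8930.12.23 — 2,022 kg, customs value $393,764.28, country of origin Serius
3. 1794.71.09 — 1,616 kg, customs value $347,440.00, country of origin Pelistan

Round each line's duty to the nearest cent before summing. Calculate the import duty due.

$122,441.62

Line 1 (4149.98.78, Pelistan, 2,085 kg, $28,084.95):
Base rate for 4149.98.78 is 9%.
Origin Pelistan qualifies under the Corara–Pelistan agreement and 4149.98.78 is covered: preferential rate Free applies instead.
Duty = $28,084.95 × 0% = $0.00.
Line 2 (8930.12.23, Serius, 2,022 kg, $393,764.28):
Base rate for 8930.12.23 is $4.71/kg.
The additional-duty order on 8930.12.23 targets Quenica, not Serius; it does not apply.
Duty = 2,022 × $4.71 = $9,523.62.
Line 3 (1794.71.09, Pelistan, 1,616 kg, $347,440.00):
Base rate for 1794.71.09 is 32.5%.
Origin Pelistan is the FTA partner but 1794.71.09 is not on the preference list; base rate stands.
Duty = $347,440.00 × 32.5% = $112,918.00.
Total = $0.00 + $9,523.62 + $112,918.00 = $122,441.62.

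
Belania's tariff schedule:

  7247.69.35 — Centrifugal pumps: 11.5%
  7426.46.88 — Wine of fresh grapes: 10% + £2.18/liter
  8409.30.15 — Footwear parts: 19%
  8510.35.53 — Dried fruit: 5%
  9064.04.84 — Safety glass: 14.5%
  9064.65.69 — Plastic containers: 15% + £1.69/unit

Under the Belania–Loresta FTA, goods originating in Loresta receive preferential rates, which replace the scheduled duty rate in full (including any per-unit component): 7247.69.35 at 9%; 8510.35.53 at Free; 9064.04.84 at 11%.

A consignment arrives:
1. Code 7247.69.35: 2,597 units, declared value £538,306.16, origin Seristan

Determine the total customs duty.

Line 1 (7247.69.35, Seristan, 2,597 units, £538,306.16):
Base rate for 7247.69.35 is 11.5%.
7247.69.35 has an FTA preferential rate, but origin Seristan is not Loresta; base rate stands.
Duty = £538,306.16 × 11.5% = £61,905.21.

£61,905.21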